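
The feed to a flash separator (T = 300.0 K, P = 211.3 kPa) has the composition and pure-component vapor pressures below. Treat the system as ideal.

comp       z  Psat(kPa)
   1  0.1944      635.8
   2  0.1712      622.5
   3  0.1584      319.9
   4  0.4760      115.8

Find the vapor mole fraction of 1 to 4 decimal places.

y_1 = 0.2241

Raoult's law: Kᵢ = Pᵢˢᵃᵗ/P = Pᵢˢᵃᵗ/211.3.
  K_1 = 635.8/211.3 = 3.008992, K_2 = 622.5/211.3 = 2.946048, K_3 = 319.9/211.3 = 1.513961, K_4 = 115.8/211.3 = 0.548036
Material balance + equilibrium reduce to Σ zᵢ(Kᵢ−1)/(1+β(Kᵢ−1)) = 0.
Feasibility: ΣzᵢKᵢ = 1.5900, Σzᵢ/Kᵢ = 1.0959 — both > 1, two phases present.
Newton iteration, β⁰ = 0.33:
  β = 0.3300: g = 0.25449, g' = -0.6890 → β = 0.6993
  β = 0.6993: g = 0.04883, g' = -0.4825 → β = 0.8006
  β = 0.8006: g = 0.00055, g' = -0.4742 → β = 0.8017
Converged at β = 0.8017.
Compositions from xᵢ = zᵢ/(1+β(Kᵢ−1)), yᵢ = Kᵢxᵢ:
  1: x = 0.0745, y = 0.2241
  2: x = 0.0669, y = 0.1970
  3: x = 0.1122, y = 0.1698
  4: x = 0.7465, y = 0.4091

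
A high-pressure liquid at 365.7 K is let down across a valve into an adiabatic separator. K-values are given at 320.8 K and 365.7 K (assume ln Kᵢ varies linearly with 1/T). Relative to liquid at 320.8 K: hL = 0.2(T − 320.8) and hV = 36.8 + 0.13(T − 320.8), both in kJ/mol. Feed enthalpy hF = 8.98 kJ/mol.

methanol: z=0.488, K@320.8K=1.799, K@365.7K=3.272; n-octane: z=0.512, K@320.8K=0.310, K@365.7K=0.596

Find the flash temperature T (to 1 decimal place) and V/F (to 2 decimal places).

T = 326.9 K, V/F = 0.21

Adiabatic flash: solve Rachford–Rice at each trial T, then check hF = ψ·hV(T) + (1−ψ)·hL(T).
  T = 320.8 K: K = (1.799, 0.310), RR gives ψ = 0.066, H_out = 2.445 kJ/mol
  T = 365.7 K: K = (3.272, 0.596), RR gives ψ = 0.983, H_out = 42.050 kJ/mol
  T = 343.2 K: K = (2.472, 0.439), RR gives ψ = 0.522, H_out = 22.866 kJ/mol
  T = 332.0 K: K = (2.120, 0.371), RR gives ψ = 0.319, H_out = 13.723 kJ/mol
  T = 326.4 K: K = (1.956, 0.340), RR gives ψ = 0.203, H_out = 8.523 kJ/mol
  T = 329.2 K: K = (2.037, 0.355), RR gives ψ = 0.263, H_out = 11.206 kJ/mol
  T = 327.8 K: K = (1.996, 0.347), RR gives ψ = 0.234, H_out = 9.888 kJ/mol
Linear interpolation between T = 326.4 (H_out = 8.523) and T = 327.8 (H_out = 9.888) on hF = 8.98 gives T ≈ 326.9 K, at which ψ = 0.21.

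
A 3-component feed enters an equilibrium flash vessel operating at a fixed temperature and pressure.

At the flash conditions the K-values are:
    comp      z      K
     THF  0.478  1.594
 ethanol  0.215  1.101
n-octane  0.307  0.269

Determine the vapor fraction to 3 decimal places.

Rachford–Rice: g(ψ) = Σ zᵢ(Kᵢ−1)/(1+ψ(Kᵢ−1)) = 0.
Check two-phase: ΣzᵢKᵢ = 1.081 > 1 and Σzᵢ/Kᵢ = 1.636 > 1, so g(0) = 0.081 > 0 and g(1) = -0.636 < 0.
Newton–Raphson from ψ = 0.57:
  ψ = 0.570: g = -0.1521, g' = -0.578 → ψ = 0.307
  ψ = 0.307: g = -0.0281, g' = -0.395 → ψ = 0.236
  ψ = 0.236: g = -0.0009, g' = -0.371 → ψ = 0.233
Converged at ψ = 0.233.

ψ = 0.233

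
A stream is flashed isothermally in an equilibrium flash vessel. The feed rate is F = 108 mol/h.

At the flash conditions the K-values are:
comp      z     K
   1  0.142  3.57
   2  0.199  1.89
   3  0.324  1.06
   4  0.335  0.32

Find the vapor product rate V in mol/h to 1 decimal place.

V = 46.2 mol/h

Let β = V/F and solve Σ zᵢ(Kᵢ−1)/(1+β(Kᵢ−1)) = 0.
Feasibility: ΣzᵢKᵢ = 1.334, Σzᵢ/Kᵢ = 1.498 — both > 1, two phases present.
Newton–Raphson from β = 0.5:
  β = 0.500: g = -0.0440, g' = -0.612 → β = 0.428
  β = 0.428: g = -0.0004, g' = -0.605 → β = 0.427
Converged at β = 0.427.
Then V = β·F = 0.4275·108 = 46.2 mol/h and L = F − V = 61.8 mol/h.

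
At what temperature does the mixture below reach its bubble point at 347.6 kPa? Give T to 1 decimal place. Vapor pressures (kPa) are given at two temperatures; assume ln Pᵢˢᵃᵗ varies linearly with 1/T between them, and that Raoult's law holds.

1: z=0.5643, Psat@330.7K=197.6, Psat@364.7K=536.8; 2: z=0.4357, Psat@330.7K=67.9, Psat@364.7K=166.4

Bubble-point temperature: ΣzᵢPᵢˢᵃᵗ(T) = P. Interpolate ln Pᵢˢᵃᵗ = aᵢ + bᵢ/T.
  T = 330.7 K: ΣzᵢPᵢˢᵃᵗ = 141.09 kPa
  T = 364.7 K: ΣzᵢPᵢˢᵃᵗ = 375.42 kPa
  T = 347.7 K: ΣzᵢPᵢˢᵃᵗ = 235.67 kPa
  T = 356.2 K: ΣzᵢPᵢˢᵃᵗ = 299.09 kPa
  T = 360.4 K: ΣzᵢPᵢˢᵃᵗ = 335.08 kPa
  T = 362.5 K: ΣzᵢPᵢˢᵃᵗ = 354.33 kPa
Interpolating between 360.4 K and 362.5 K gives T ≈ 361.8 K.

T = 361.8 K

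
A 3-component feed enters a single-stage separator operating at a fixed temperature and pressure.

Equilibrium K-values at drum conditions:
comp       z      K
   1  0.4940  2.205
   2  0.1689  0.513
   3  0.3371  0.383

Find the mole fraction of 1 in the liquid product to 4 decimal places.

Material balance + equilibrium reduce to Σ zᵢ(Kᵢ−1)/(1+V/F(Kᵢ−1)) = 0.
Feasibility: ΣzᵢKᵢ = 1.3050, Σzᵢ/Kᵢ = 1.4334 — both > 1, two phases present.
Iterate (Newton) starting at V/F = 0.69:
  V/F = 0.6900: g = -0.16104, g' = -0.6938 → V/F = 0.4579
  V/F = 0.4579: g = -0.01215, g' = -0.6135 → V/F = 0.4381
Converged at V/F = 0.4381.
Compositions from xᵢ = zᵢ/(1+V/F(Kᵢ−1)), yᵢ = Kᵢxᵢ:
  1: x = 0.3233, y = 0.7129
  2: x = 0.2147, y = 0.1101
  3: x = 0.4620, y = 0.1769

x_1 = 0.3233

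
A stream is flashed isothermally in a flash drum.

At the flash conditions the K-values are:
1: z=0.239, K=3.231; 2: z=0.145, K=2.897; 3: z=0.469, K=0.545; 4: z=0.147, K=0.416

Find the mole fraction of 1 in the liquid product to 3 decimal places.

Rachford–Rice: g(ψ) = Σ zᵢ(Kᵢ−1)/(1+ψ(Kᵢ−1)) = 0.
g(0) = ΣzᵢKᵢ − 1 = 0.509 and g(1) = 1 − Σzᵢ/Kᵢ = -0.338, so a root lies in (0, 1).
Iterate (Newton) starting at ψ = 0.42:
  ψ = 0.420: g = 0.0508, g' = -0.715 → ψ = 0.491
  ψ = 0.491: g = 0.0017, g' = -0.670 → ψ = 0.494
Converged at ψ = 0.494.
Compositions from xᵢ = zᵢ/(1+ψ(Kᵢ−1)), yᵢ = Kᵢxᵢ:
  1: x = 0.114, y = 0.368
  2: x = 0.075, y = 0.217
  3: x = 0.605, y = 0.330
  4: x = 0.207, y = 0.086

x_1 = 0.114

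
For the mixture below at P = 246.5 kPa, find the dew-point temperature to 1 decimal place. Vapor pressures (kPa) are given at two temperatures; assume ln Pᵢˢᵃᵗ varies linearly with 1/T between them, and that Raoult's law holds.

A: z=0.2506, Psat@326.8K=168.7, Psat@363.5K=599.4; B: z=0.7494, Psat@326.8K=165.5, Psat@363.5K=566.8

Dew-point temperature: Σzᵢ·P/Pᵢˢᵃᵗ(T) = 1. Interpolate ln Pᵢˢᵃᵗ = aᵢ + bᵢ/T.
  T = 326.8 K: ΣzᵢP/Pᵢˢᵃᵗ = 1.4823
  T = 363.5 K: ΣzᵢP/Pᵢˢᵃᵗ = 0.4290
  T = 345.1 K: ΣzᵢP/Pᵢˢᵃᵗ = 0.7728
  T = 336.0 K: ΣzᵢP/Pᵢˢᵃᵗ = 1.0590
  T = 340.6 K: ΣzᵢP/Pᵢˢᵃᵗ = 0.9012
  T = 338.3 K: ΣzᵢP/Pᵢˢᵃᵗ = 0.9764
Interpolating between 336.0 K and 338.3 K gives T ≈ 337.6 K.

T = 337.6 K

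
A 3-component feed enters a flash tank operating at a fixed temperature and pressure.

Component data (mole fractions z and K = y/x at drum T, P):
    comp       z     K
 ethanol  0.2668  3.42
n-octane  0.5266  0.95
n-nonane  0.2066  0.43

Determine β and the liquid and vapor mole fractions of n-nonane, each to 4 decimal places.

Newton iteration, β⁰ = 0.5:
  β = 0.5000: g = 0.10044, g' = -0.4526 → β = 0.7219
  β = 0.7219: g = 0.00761, g' = -0.4023 → β = 0.7409
  β = 0.7409: g = -0.00000, g' = -0.4029 → β = 0.7408
Converged at β = 0.7408.
Compositions from xᵢ = zᵢ/(1+β(Kᵢ−1)), yᵢ = Kᵢxᵢ:
  ethanol: x = 0.0955, y = 0.3267
  n-octane: x = 0.5469, y = 0.5195
  n-nonane: x = 0.3576, y = 0.1538

β = 0.7408, x_n-nonane = 0.3576, y_n-nonane = 0.1538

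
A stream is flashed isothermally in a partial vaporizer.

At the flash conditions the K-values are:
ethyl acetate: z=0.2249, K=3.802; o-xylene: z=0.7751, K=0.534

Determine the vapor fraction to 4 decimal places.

ψ = 0.2060

Rachford–Rice: g(ψ) = Σ zᵢ(Kᵢ−1)/(1+ψ(Kᵢ−1)) = 0.
g(0) = ΣzᵢKᵢ − 1 = 0.2690 and g(1) = 1 − Σzᵢ/Kᵢ = -0.5107, so a root lies in (0, 1).
Binary case is linear: z₁(K₁−1)(1+ψ(K₂−1)) + z₂(K₂−1)(1+ψ(K₁−1)) = 0
⇒ ψ = [z₁(K₁−1)+z₂(K₂−1)] / [−(K₁−1)(K₂−1)] = 0.26897/1.30573 = 0.2060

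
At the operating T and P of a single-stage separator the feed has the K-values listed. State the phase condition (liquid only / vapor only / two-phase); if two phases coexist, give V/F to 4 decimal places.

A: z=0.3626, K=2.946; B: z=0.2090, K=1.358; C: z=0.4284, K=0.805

vapor only

ΣzᵢKᵢ = 1.6969; Σzᵢ/Kᵢ = 0.8092.
Since Σzᵢ/Kᵢ < 1 the mixture is above its dew point — single vapor phase.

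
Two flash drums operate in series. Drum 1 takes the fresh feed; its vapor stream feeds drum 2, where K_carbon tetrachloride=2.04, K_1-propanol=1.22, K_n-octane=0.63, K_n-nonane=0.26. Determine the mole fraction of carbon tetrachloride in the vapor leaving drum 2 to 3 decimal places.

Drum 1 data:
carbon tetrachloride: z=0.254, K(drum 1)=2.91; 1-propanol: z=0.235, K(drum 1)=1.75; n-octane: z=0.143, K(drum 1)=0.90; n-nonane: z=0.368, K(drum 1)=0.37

y_carbon tetrachloride (drum 2) = 0.487

Drum 1:
Newton iteration, ψ₁⁰ = 0.5:
  ψ₁ = 0.500: g = 0.0228, g' = -0.625 → ψ₁ = 0.537
  ψ₁ = 0.537: g = -0.0000, g' = -0.628 → ψ₁ = 0.536
Converged at ψ₁ = 0.536.
Drum-1 compositions:
  carbon tetrachloride: x = 0.125, y = 0.365
  1-propanol: x = 0.168, y = 0.293
  n-octane: x = 0.151, y = 0.136
  n-nonane: x = 0.556, y = 0.206
Drum-2 feed = drum-1 vapor: z₂ = (0.3651, 0.2933, 0.1360, 0.2057).
Drum 2:
Rachford–Rice: g(ψ₂) = Σ zᵢ(Kᵢ−1)/(1+ψ₂(Kᵢ−1)) = 0.
Check two-phase: ΣzᵢKᵢ = 1.242 > 1 and Σzᵢ/Kᵢ = 1.426 > 1, so g(0) = 0.242 > 0 and g(1) = -0.426 < 0.
Newton iteration, ψ₂⁰ = 0.5:
  ψ₂ = 0.500: g = 0.0046, g' = -0.494 → ψ₂ = 0.509
Converged at ψ₂ = 0.509.
  carbon tetrachloride: x = 0.239, y = 0.487
  1-propanol: x = 0.264, y = 0.322
  n-octane: x = 0.168, y = 0.106
  n-nonane: x = 0.330, y = 0.086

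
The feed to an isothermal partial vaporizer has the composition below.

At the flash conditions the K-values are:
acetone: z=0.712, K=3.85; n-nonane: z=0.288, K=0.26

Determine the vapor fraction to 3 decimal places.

ψ = 0.861

Binary case is linear: z₁(K₁−1)(1+ψ(K₂−1)) + z₂(K₂−1)(1+ψ(K₁−1)) = 0
⇒ ψ = [z₁(K₁−1)+z₂(K₂−1)] / [−(K₁−1)(K₂−1)] = 1.8161/2.1090 = 0.861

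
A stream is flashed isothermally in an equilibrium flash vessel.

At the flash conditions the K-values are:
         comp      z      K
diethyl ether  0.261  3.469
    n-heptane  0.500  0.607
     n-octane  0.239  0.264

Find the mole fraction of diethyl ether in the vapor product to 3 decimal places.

Newton iteration, ψ⁰ = 0.68:
  ψ = 0.680: g = -0.3798, g' = -0.884 → ψ = 0.251
  ψ = 0.251: g = -0.0355, g' = -0.897 → ψ = 0.211
  ψ = 0.211: g = 0.0012, g' = -0.961 → ψ = 0.212
Converged at ψ = 0.212.
Compositions from xᵢ = zᵢ/(1+ψ(Kᵢ−1)), yᵢ = Kᵢxᵢ:
  diethyl ether: x = 0.171, y = 0.594
  n-heptane: x = 0.545, y = 0.331
  n-octane: x = 0.283, y = 0.075

y_diethyl ether = 0.594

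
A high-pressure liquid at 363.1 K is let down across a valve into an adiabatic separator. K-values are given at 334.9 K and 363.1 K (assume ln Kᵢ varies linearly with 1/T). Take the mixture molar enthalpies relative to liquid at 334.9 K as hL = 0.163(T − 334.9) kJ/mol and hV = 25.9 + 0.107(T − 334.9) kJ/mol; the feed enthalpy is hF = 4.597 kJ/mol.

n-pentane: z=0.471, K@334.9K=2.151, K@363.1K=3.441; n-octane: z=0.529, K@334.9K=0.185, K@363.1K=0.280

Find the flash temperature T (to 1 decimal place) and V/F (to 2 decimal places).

T = 337.5 K, V/F = 0.16

Adiabatic flash: solve Rachford–Rice at each trial T, then check hF = ψ·hV(T) + (1−ψ)·hL(T).
  T = 334.9 K: K = (2.151, 0.185), RR gives ψ = 0.118, H_out = 3.064 kJ/mol
  T = 363.1 K: K = (3.441, 0.280), RR gives ψ = 0.437, H_out = 15.236 kJ/mol
  T = 349.0 K: K = (2.747, 0.230), RR gives ψ = 0.308, H_out = 10.043 kJ/mol
  T = 341.9 K: K = (2.435, 0.206), RR gives ψ = 0.225, H_out = 6.873 kJ/mol
  T = 338.4 K: K = (2.290, 0.195), RR gives ψ = 0.175, H_out = 5.077 kJ/mol
  T = 336.6 K: K = (2.218, 0.190), RR gives ψ = 0.147, H_out = 4.073 kJ/mol
Linear interpolation between T = 336.6 (H_out = 4.073) and T = 338.4 (H_out = 5.077) on hF = 4.597 gives T ≈ 337.5 K, at which ψ = 0.16.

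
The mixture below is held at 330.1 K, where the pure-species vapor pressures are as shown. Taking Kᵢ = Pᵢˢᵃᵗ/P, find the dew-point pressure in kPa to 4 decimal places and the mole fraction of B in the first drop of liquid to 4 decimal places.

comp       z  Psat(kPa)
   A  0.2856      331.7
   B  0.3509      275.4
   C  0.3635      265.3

At the dew point ψ → 1, so Σzᵢ/Kᵢ = 1 with Kᵢ = Pᵢˢᵃᵗ/P ⇒ 1/P = Σzᵢ/Pᵢˢᵃᵗ.
1/P = 0.2856/331.7 + 0.3509/275.4 + 0.3635/265.3 = 0.0035053 ⇒ P = 285.2813 kPa
xᵢ = zᵢP/Pᵢˢᵃᵗ ⇒ x_B = 0.3509·285.2813/275.4 = 0.3635

Pdew = 285.2813 kPa, x_B = 0.3635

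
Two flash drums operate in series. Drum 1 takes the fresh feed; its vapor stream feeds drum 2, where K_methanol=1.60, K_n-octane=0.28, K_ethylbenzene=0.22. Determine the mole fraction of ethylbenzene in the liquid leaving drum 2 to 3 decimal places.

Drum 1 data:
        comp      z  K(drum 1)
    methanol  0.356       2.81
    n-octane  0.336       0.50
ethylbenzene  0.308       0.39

Drum 1:
Newton iteration, ψ₁⁰ = 0.53:
  ψ₁ = 0.530: g = -0.1773, g' = -0.710 → ψ₁ = 0.280
  ψ₁ = 0.280: g = 0.0056, g' = -0.794 → ψ₁ = 0.287
Converged at ψ₁ = 0.287.
Drum-1 compositions:
  methanol: x = 0.234, y = 0.658
  n-octane: x = 0.392, y = 0.196
  ethylbenzene: x = 0.373, y = 0.146
Drum-2 feed = drum-1 vapor: z₂ = (0.6582, 0.1962, 0.1456).
Drum 2:
Material balance + equilibrium reduce to Σ zᵢ(Kᵢ−1)/(1+ψ₂(Kᵢ−1)) = 0.
Feasibility: ΣzᵢKᵢ = 1.140, Σzᵢ/Kᵢ = 1.774 — both > 1, two phases present.
Newton–Raphson from ψ₂ = 0.5:
  ψ₂ = 0.500: g = -0.1031, g' = -0.627 → ψ₂ = 0.335
  ψ₂ = 0.335: g = -0.0113, g' = -0.503 → ψ₂ = 0.313
Converged at ψ₂ = 0.313.
  methanol: x = 0.554, y = 0.887
  n-octane: x = 0.253, y = 0.071
  ethylbenzene: x = 0.193, y = 0.042

x_ethylbenzene (drum 2) = 0.193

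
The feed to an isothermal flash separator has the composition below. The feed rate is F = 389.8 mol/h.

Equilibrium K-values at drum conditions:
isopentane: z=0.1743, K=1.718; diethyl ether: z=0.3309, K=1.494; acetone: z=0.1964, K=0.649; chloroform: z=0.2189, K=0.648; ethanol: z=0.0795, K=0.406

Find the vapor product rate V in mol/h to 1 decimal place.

V = 159.2 mol/h

Iterate (Newton) starting at β = 0.5:
  β = 0.5000: g = -0.02112, g' = -0.2329 → β = 0.4093
  β = 0.4093: g = -0.00022, g' = -0.2285 → β = 0.4083
Converged at β = 0.4083.
Then V = β·F = 0.4083·389.8 = 159.2 mol/h and L = F − V = 230.6 mol/h.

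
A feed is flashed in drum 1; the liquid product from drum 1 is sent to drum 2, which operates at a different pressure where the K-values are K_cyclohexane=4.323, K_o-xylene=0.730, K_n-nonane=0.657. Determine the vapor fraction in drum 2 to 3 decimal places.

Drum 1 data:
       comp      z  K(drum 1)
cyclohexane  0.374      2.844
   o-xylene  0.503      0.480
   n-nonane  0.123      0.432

V/F (drum 2) = 0.549

Drum 1:
Rachford–Rice: g(ψ₁) = Σ zᵢ(Kᵢ−1)/(1+ψ₁(Kᵢ−1)) = 0.
Check two-phase: ΣzᵢKᵢ = 1.358 > 1 and Σzᵢ/Kᵢ = 1.464 > 1, so g(0) = 0.358 > 0 and g(1) = -0.464 < 0.
Newton iteration, ψ₁⁰ = 0.5:
  ψ₁ = 0.500: g = -0.0922, g' = -0.670 → ψ₁ = 0.362
  ψ₁ = 0.362: g = 0.0031, g' = -0.726 → ψ₁ = 0.367
Converged at ψ₁ = 0.367.
Drum-1 compositions:
  cyclohexane: x = 0.223, y = 0.635
  o-xylene: x = 0.622, y = 0.298
  n-nonane: x = 0.155, y = 0.067
Drum-2 feed = drum-1 liquid: z₂ = (0.2231, 0.6215, 0.1554).
Drum 2:
Iterate (Newton) starting at ψ₂ = 0.5:
  ψ₂ = 0.500: g = 0.0203, g' = -0.435 → ψ₂ = 0.547
  ψ₂ = 0.547: g = 0.0008, g' = -0.401 → ψ₂ = 0.549
Converged at ψ₂ = 0.549.
  cyclohexane: x = 0.079, y = 0.342
  o-xylene: x = 0.730, y = 0.533
  n-nonane: x = 0.191, y = 0.126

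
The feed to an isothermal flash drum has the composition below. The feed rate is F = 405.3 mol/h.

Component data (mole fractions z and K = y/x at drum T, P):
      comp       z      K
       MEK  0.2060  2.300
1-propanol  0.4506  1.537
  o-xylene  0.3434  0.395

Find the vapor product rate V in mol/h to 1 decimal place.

Newton iteration, β⁰ = 0.5:
  β = 0.5000: g = 0.05520, g' = -0.4670 → β = 0.6182
  β = 0.6182: g = -0.00175, g' = -0.5010 → β = 0.6147
Converged at β = 0.6147.
Then V = β·F = 0.6147·405.3 = 249.1 mol/h and L = F − V = 156.2 mol/h.

V = 249.1 mol/h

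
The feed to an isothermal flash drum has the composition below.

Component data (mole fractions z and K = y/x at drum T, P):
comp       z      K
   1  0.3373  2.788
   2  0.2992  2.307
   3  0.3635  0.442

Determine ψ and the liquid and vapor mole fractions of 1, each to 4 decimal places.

ψ = 0.9047, x_1 = 0.1289, y_1 = 0.3593

Material balance + equilibrium reduce to Σ zᵢ(Kᵢ−1)/(1+ψ(Kᵢ−1)) = 0.
g(0) = ΣzᵢKᵢ − 1 = 0.7913 and g(1) = 1 − Σzᵢ/Kᵢ = -0.0731, so a root lies in (0, 1).
Iterate (Newton) starting at ψ = 0.5:
  ψ = 0.5000: g = 0.27360, g' = -0.7053 → ψ = 0.8879
  ψ = 0.8879: g = 0.01204, g' = -0.7152 → ψ = 0.9048
  ψ = 0.9048: g = -0.00009, g' = -0.7263 → ψ = 0.9047
Converged at ψ = 0.9047.
Compositions from xᵢ = zᵢ/(1+ψ(Kᵢ−1)), yᵢ = Kᵢxᵢ:
  1: x = 0.1289, y = 0.3593
  2: x = 0.1371, y = 0.3163
  3: x = 0.7340, y = 0.3244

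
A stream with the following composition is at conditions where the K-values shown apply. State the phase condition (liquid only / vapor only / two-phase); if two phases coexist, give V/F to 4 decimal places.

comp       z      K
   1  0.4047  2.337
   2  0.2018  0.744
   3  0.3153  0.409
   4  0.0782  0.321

ΣzᵢKᵢ = 1.2500; Σzᵢ/Kᵢ = 1.4589.
Both exceed 1, so a two-phase solution exists.
Let ψ = V/F and solve Σ zᵢ(Kᵢ−1)/(1+ψ(Kᵢ−1)) = 0.
Newton–Raphson from ψ = 0.3:
  ψ = 0.3000: g = 0.03705, g' = -0.6036 → ψ = 0.3614
  ψ = 0.3614: g = 0.00058, g' = -0.5863 → ψ = 0.3624
Converged at ψ = 0.3624.

two-phase, V/F = 0.3624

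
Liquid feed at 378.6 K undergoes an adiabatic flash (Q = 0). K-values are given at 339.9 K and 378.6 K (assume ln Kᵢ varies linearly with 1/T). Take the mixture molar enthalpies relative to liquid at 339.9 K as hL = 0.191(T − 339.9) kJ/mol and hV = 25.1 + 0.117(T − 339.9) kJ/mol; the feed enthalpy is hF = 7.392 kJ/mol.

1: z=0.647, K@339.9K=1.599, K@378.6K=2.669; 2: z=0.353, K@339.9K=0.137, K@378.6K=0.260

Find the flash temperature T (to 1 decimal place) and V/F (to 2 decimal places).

T = 344.5 K, V/F = 0.26

Adiabatic flash: solve Rachford–Rice at each trial T, then check hF = ψ·hV(T) + (1−ψ)·hL(T).
  T = 339.9 K: K = (1.599, 0.137), RR gives ψ = 0.160, H_out = 4.026 kJ/mol
  T = 378.6 K: K = (2.669, 0.260), RR gives ψ = 0.663, H_out = 22.130 kJ/mol
  T = 359.2 K: K = (2.093, 0.192), RR gives ψ = 0.478, H_out = 14.994 kJ/mol
  T = 349.5 K: K = (1.835, 0.163), RR gives ψ = 0.350, H_out = 10.370 kJ/mol
  T = 344.7 K: K = (1.715, 0.149), RR gives ψ = 0.267, H_out = 7.517 kJ/mol
  T = 342.3 K: K = (1.656, 0.143), RR gives ψ = 0.217, H_out = 5.870 kJ/mol
Linear interpolation between T = 342.3 (H_out = 5.870) and T = 344.7 (H_out = 7.517) on hF = 7.392 gives T ≈ 344.5 K, at which ψ = 0.26.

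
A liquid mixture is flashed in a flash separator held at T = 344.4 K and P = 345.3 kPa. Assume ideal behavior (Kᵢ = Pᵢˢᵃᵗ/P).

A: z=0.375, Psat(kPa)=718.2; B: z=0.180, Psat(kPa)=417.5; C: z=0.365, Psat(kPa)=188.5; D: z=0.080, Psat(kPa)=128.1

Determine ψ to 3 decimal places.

ψ = 0.524

Raoult's law: Kᵢ = Pᵢˢᵃᵗ/P = Pᵢˢᵃᵗ/345.3.
  K_A = 718.2/345.3 = 2.07993, K_B = 417.5/345.3 = 1.20909, K_C = 188.5/345.3 = 0.54590, K_D = 128.1/345.3 = 0.37098
Iterate (Newton) starting at ψ = 0.45:
  ψ = 0.450: g = 0.0284, g' = -0.385 → ψ = 0.524
Converged at ψ = 0.524.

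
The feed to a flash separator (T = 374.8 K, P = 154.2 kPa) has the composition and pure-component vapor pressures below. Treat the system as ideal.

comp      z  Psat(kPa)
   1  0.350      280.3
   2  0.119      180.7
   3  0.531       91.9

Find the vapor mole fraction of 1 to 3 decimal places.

Raoult's law: Kᵢ = Pᵢˢᵃᵗ/P = Pᵢˢᵃᵗ/154.2.
  K_1 = 280.3/154.2 = 1.81777, K_2 = 180.7/154.2 = 1.17185, K_3 = 91.9/154.2 = 0.59598
Rachford–Rice: g(ψ) = Σ zᵢ(Kᵢ−1)/(1+ψ(Kᵢ−1)) = 0.
Feasibility: ΣzᵢKᵢ = 1.092, Σzᵢ/Kᵢ = 1.185 — both > 1, two phases present.
Newton iteration, ψ⁰ = 0.42:
  ψ = 0.420: g = -0.0263, g' = -0.258 → ψ = 0.318
  ψ = 0.318: g = 0.0003, g' = -0.265 → ψ = 0.319
Converged at ψ = 0.319.
Compositions from xᵢ = zᵢ/(1+ψ(Kᵢ−1)), yᵢ = Kᵢxᵢ:
  1: x = 0.278, y = 0.504
  2: x = 0.113, y = 0.132
  3: x = 0.610, y = 0.363

y_1 = 0.504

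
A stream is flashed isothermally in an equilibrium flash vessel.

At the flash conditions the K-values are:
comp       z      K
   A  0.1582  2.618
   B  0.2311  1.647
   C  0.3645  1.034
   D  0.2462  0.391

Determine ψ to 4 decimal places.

ψ = 0.6347

Material balance + equilibrium reduce to Σ zᵢ(Kᵢ−1)/(1+ψ(Kᵢ−1)) = 0.
g(0) = ΣzᵢKᵢ − 1 = 0.2679 and g(1) = 1 − Σzᵢ/Kᵢ = -0.1829, so a root lies in (0, 1).
Iterate (Newton) starting at ψ = 0.5:
  ψ = 0.5000: g = 0.05108, g' = -0.3710 → ψ = 0.6377
  ψ = 0.6377: g = -0.00117, g' = -0.3933 → ψ = 0.6347
Converged at ψ = 0.6347.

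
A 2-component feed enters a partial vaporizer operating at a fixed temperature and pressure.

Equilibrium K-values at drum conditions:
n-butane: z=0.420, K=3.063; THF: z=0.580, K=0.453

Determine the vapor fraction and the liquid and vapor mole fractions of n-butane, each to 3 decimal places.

ψ = 0.487, x_n-butane = 0.210, y_n-butane = 0.642

Rachford–Rice: g(ψ) = Σ zᵢ(Kᵢ−1)/(1+ψ(Kᵢ−1)) = 0.
Check two-phase: ΣzᵢKᵢ = 1.549 > 1 and Σzᵢ/Kᵢ = 1.417 > 1, so g(0) = 0.549 > 0 and g(1) = -0.417 < 0.
Binary case is linear: z₁(K₁−1)(1+ψ(K₂−1)) + z₂(K₂−1)(1+ψ(K₁−1)) = 0
⇒ ψ = [z₁(K₁−1)+z₂(K₂−1)] / [−(K₁−1)(K₂−1)] = 0.5492/1.1285 = 0.487
Compositions from xᵢ = zᵢ/(1+ψ(Kᵢ−1)), yᵢ = Kᵢxᵢ:
  n-butane: x = 0.210, y = 0.642
  THF: x = 0.790, y = 0.358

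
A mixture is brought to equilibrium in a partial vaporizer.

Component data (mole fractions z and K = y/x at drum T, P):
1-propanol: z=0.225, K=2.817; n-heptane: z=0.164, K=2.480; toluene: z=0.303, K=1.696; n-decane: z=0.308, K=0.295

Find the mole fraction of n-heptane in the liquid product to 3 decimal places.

x_n-heptane = 0.080

Material balance + equilibrium reduce to Σ zᵢ(Kᵢ−1)/(1+V/F(Kᵢ−1)) = 0.
g(0) = ΣzᵢKᵢ − 1 = 0.645 and g(1) = 1 − Σzᵢ/Kᵢ = -0.369, so a root lies in (0, 1).
Newton iteration, V/F⁰ = 0.65:
  V/F = 0.650: g = 0.0555, g' = -0.841 → V/F = 0.716
  V/F = 0.716: g = -0.0023, g' = -0.915 → V/F = 0.714
Converged at V/F = 0.714.
Compositions from xᵢ = zᵢ/(1+V/F(Kᵢ−1)), yᵢ = Kᵢxᵢ:
  1-propanol: x = 0.098, y = 0.276
  n-heptane: x = 0.080, y = 0.198
  toluene: x = 0.202, y = 0.343
  n-decane: x = 0.620, y = 0.183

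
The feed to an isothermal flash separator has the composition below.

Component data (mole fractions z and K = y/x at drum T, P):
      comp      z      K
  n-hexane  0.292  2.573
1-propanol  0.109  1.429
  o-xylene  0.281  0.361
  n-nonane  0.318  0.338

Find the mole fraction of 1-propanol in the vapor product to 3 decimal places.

y_1-propanol = 0.148

Material balance + equilibrium reduce to Σ zᵢ(Kᵢ−1)/(1+β(Kᵢ−1)) = 0.
Check two-phase: ΣzᵢKᵢ = 1.116 > 1 and Σzᵢ/Kᵢ = 1.909 > 1, so g(0) = 0.116 > 0 and g(1) = -0.909 < 0.
Newton iteration, β⁰ = 0.5:
  β = 0.500: g = -0.2829, g' = -0.799 → β = 0.146
  β = 0.146: g = -0.0135, g' = -0.806 → β = 0.129
Converged at β = 0.129.
Compositions from xᵢ = zᵢ/(1+β(Kᵢ−1)), yᵢ = Kᵢxᵢ:
  n-hexane: x = 0.243, y = 0.624
  1-propanol: x = 0.103, y = 0.148
  o-xylene: x = 0.306, y = 0.111
  n-nonane: x = 0.348, y = 0.118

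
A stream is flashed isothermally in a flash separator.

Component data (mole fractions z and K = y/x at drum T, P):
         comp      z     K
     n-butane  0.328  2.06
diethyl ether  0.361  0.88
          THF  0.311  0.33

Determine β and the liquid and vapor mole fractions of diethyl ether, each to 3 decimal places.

Rachford–Rice: g(β) = Σ zᵢ(Kᵢ−1)/(1+β(Kᵢ−1)) = 0.
Feasibility: ΣzᵢKᵢ = 1.096, Σzᵢ/Kᵢ = 1.512 — both > 1, two phases present.
Newton iteration, β⁰ = 0.5:
  β = 0.500: g = -0.1322, g' = -0.479 → β = 0.224
  β = 0.224: g = -0.0087, g' = -0.439 → β = 0.204
Converged at β = 0.204.
Compositions from xᵢ = zᵢ/(1+β(Kᵢ−1)), yᵢ = Kᵢxᵢ:
  n-butane: x = 0.270, y = 0.555
  diethyl ether: x = 0.370, y = 0.326
  THF: x = 0.360, y = 0.119

β = 0.204, x_diethyl ether = 0.370, y_diethyl ether = 0.326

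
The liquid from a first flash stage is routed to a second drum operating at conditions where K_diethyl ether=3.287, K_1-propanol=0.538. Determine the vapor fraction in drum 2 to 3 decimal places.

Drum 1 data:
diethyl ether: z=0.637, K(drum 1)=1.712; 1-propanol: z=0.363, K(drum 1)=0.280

Drum 1:
Material balance + equilibrium reduce to Σ zᵢ(Kᵢ−1)/(1+ψ₁(Kᵢ−1)) = 0.
Feasibility: ΣzᵢKᵢ = 1.192, Σzᵢ/Kᵢ = 1.669 — both > 1, two phases present.
Binary case is linear: z₁(K₁−1)(1+ψ₁(K₂−1)) + z₂(K₂−1)(1+ψ₁(K₁−1)) = 0
⇒ ψ₁ = [z₁(K₁−1)+z₂(K₂−1)] / [−(K₁−1)(K₂−1)] = 0.1922/0.5126 = 0.375
Drum-1 compositions:
  diethyl ether: x = 0.503, y = 0.861
  1-propanol: x = 0.497, y = 0.139
Drum-2 feed = drum-1 liquid: z₂ = (0.5028, 0.4972).
Drum 2:
Iterate (Newton) starting at ψ₂ = 0.5:
  ψ₂ = 0.500: g = 0.2377, g' = -0.752 → ψ₂ = 0.816
  ψ₂ = 0.816: g = 0.0324, g' = -0.594 → ψ₂ = 0.871
Converged at ψ₂ = 0.871.
  diethyl ether: x = 0.168, y = 0.552
  1-propanol: x = 0.832, y = 0.448

V/F (drum 2) = 0.871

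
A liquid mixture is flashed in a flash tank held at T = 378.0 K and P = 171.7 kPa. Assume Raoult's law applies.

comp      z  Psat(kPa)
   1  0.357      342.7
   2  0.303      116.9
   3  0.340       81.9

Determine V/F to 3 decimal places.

V/F = 0.186

Raoult's law: Kᵢ = Pᵢˢᵃᵗ/P = Pᵢˢᵃᵗ/171.7.
  K_1 = 342.7/171.7 = 1.99592, K_2 = 116.9/171.7 = 0.68084, K_3 = 81.9/171.7 = 0.47699
Iterate (Newton) starting at V/F = 0.5:
  V/F = 0.500: g = -0.1185, g' = -0.372 → V/F = 0.181
  V/F = 0.181: g = 0.0020, g' = -0.402 → V/F = 0.186
Converged at V/F = 0.186.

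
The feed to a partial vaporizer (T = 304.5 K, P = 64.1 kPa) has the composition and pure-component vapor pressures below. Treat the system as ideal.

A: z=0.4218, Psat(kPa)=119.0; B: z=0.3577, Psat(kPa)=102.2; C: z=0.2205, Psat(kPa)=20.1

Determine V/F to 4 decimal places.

Raoult's law: Kᵢ = Pᵢˢᵃᵗ/P = Pᵢˢᵃᵗ/64.1.
  K_A = 119.0/64.1 = 1.856474, K_B = 102.2/64.1 = 1.594384, K_C = 20.1/64.1 = 0.313573
Material balance + equilibrium reduce to Σ zᵢ(Kᵢ−1)/(1+V/F(Kᵢ−1)) = 0.
g(0) = ΣzᵢKᵢ − 1 = 0.4225 and g(1) = 1 − Σzᵢ/Kᵢ = -0.1547, so a root lies in (0, 1).
Newton iteration, V/F⁰ = 0.5:
  V/F = 0.5000: g = 0.18639, g' = -0.4676 → V/F = 0.8986
  V/F = 0.8986: g = -0.05226, g' = -0.8601 → V/F = 0.8378
  V/F = 0.8378: g = -0.00396, g' = -0.7367 → V/F = 0.8324
Converged at V/F = 0.8324.

V/F = 0.8324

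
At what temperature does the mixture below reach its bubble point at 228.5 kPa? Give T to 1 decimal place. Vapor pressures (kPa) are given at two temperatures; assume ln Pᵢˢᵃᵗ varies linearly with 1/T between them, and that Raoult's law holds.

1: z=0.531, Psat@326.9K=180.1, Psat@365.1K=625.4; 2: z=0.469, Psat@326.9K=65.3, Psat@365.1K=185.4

Bubble-point temperature: ΣzᵢPᵢˢᵃᵗ(T) = P. Interpolate ln Pᵢˢᵃᵗ = aᵢ + bᵢ/T.
  T = 326.9 K: ΣzᵢPᵢˢᵃᵗ = 126.26 kPa
  T = 365.1 K: ΣzᵢPᵢˢᵃᵗ = 419.04 kPa
  T = 346.0 K: ΣzᵢPᵢˢᵃᵗ = 237.55 kPa
  T = 336.4 K: ΣzᵢPᵢˢᵃᵗ = 174.41 kPa
  T = 341.2 K: ΣzᵢPᵢˢᵃᵗ = 203.98 kPa
  T = 343.6 K: ΣzᵢPᵢˢᵃᵗ = 220.24 kPa
  T = 344.8 K: ΣzᵢPᵢˢᵃᵗ = 228.76 kPa
Interpolating between 343.6 K and 344.8 K gives T ≈ 344.8 K.

T = 344.8 K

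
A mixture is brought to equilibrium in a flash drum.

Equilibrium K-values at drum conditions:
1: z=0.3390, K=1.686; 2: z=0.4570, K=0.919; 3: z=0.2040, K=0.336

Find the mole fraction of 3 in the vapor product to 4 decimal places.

y_3 = 0.0817

Material balance + equilibrium reduce to Σ zᵢ(Kᵢ−1)/(1+ψ(Kᵢ−1)) = 0.
Feasibility: ΣzᵢKᵢ = 1.0601, Σzᵢ/Kᵢ = 1.3055 — both > 1, two phases present.
Newton–Raphson from ψ = 0.5:
  ψ = 0.5000: g = -0.06820, g' = -0.2933 → ψ = 0.2675
  ψ = 0.2675: g = -0.00604, g' = -0.2500 → ψ = 0.2433
  ψ = 0.2433: g = -0.00002, g' = -0.2482 → ψ = 0.2432
Converged at ψ = 0.2432.
Compositions from xᵢ = zᵢ/(1+ψ(Kᵢ−1)), yᵢ = Kᵢxᵢ:
  1: x = 0.2905, y = 0.4898
  2: x = 0.4662, y = 0.4284
  3: x = 0.2433, y = 0.0817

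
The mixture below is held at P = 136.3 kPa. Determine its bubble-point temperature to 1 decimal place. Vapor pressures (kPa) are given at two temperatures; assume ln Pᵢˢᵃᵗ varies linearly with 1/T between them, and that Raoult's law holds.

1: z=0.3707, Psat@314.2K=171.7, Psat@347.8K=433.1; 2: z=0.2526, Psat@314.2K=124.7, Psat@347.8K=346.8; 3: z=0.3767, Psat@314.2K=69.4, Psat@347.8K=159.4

T = 318.1 K

Bubble-point temperature: ΣzᵢPᵢˢᵃᵗ(T) = P. Interpolate ln Pᵢˢᵃᵗ = aᵢ + bᵢ/T.
  T = 314.2 K: ΣzᵢPᵢˢᵃᵗ = 121.29 kPa
  T = 347.8 K: ΣzᵢPᵢˢᵃᵗ = 308.20 kPa
  T = 331.0 K: ΣzᵢPᵢˢᵃᵗ = 197.87 kPa
  T = 322.6 K: ΣzᵢPᵢˢᵃᵗ = 155.88 kPa
  T = 318.4 K: ΣzᵢPᵢˢᵃᵗ = 137.73 kPa
  T = 316.3 K: ΣzᵢPᵢˢᵃᵗ = 129.30 kPa
  T = 317.4 K: ΣzᵢPᵢˢᵃᵗ = 133.66 kPa
  T = 317.9 K: ΣzᵢPᵢˢᵃᵗ = 135.68 kPa
Interpolating between 317.9 K and 318.4 K gives T ≈ 318.1 K.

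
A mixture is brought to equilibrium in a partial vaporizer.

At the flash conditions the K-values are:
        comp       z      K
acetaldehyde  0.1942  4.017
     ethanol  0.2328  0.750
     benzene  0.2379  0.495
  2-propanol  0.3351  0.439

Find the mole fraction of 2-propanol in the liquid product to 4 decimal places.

Rachford–Rice: g(V/F) = Σ zᵢ(Kᵢ−1)/(1+V/F(Kᵢ−1)) = 0.
Feasibility: ΣzᵢKᵢ = 1.2196, Σzᵢ/Kᵢ = 1.6027 — both > 1, two phases present.
Iterate (Newton) starting at V/F = 0.5:
  V/F = 0.5000: g = -0.25495, g' = -0.6122 → V/F = 0.0836
  V/F = 0.0836: g = 0.08582, g' = -1.3249 → V/F = 0.1483
  V/F = 0.1483: g = 0.00939, g' = -1.0557 → V/F = 0.1572
  V/F = 0.1572: g = 0.00013, g' = -1.0274 → V/F = 0.1574
Converged at V/F = 0.1574.
Compositions from xᵢ = zᵢ/(1+V/F(Kᵢ−1)), yᵢ = Kᵢxᵢ:
  acetaldehyde: x = 0.1317, y = 0.5290
  ethanol: x = 0.2423, y = 0.1818
  benzene: x = 0.2584, y = 0.1279
  2-propanol: x = 0.3675, y = 0.1614

x_2-propanol = 0.3675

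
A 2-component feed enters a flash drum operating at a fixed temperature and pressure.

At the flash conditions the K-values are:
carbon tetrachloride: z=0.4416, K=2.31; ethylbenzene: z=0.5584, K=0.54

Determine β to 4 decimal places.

β = 0.5337

Material balance + equilibrium reduce to Σ zᵢ(Kᵢ−1)/(1+β(Kᵢ−1)) = 0.
Check two-phase: ΣzᵢKᵢ = 1.3216 > 1 and Σzᵢ/Kᵢ = 1.2252 > 1, so g(0) = 0.3216 > 0 and g(1) = -0.2252 < 0.
Binary case is linear: z₁(K₁−1)(1+β(K₂−1)) + z₂(K₂−1)(1+β(K₁−1)) = 0
⇒ β = [z₁(K₁−1)+z₂(K₂−1)] / [−(K₁−1)(K₂−1)] = 0.32163/0.60260 = 0.5337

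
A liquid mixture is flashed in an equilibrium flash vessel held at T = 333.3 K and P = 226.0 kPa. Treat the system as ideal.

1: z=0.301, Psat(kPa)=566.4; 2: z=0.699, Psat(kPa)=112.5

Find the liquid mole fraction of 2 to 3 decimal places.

Raoult's law: Kᵢ = Pᵢˢᵃᵗ/P = Pᵢˢᵃᵗ/226.0.
  K_1 = 566.4/226.0 = 2.50619, K_2 = 112.5/226.0 = 0.49779
Rachford–Rice: g(V/F) = Σ zᵢ(Kᵢ−1)/(1+V/F(Kᵢ−1)) = 0.
Check two-phase: ΣzᵢKᵢ = 1.102 > 1 and Σzᵢ/Kᵢ = 1.524 > 1, so g(0) = 0.102 > 0 and g(1) = -0.524 < 0.
Newton iteration, V/F⁰ = 0.5:
  V/F = 0.500: g = -0.2101, g' = -0.537 → V/F = 0.108
  V/F = 0.108: g = 0.0185, g' = -0.702 → V/F = 0.135
Converged at V/F = 0.135.
Compositions from xᵢ = zᵢ/(1+V/F(Kᵢ−1)), yᵢ = Kᵢxᵢ:
  1: x = 0.250, y = 0.627
  2: x = 0.750, y = 0.373

x_2 = 0.750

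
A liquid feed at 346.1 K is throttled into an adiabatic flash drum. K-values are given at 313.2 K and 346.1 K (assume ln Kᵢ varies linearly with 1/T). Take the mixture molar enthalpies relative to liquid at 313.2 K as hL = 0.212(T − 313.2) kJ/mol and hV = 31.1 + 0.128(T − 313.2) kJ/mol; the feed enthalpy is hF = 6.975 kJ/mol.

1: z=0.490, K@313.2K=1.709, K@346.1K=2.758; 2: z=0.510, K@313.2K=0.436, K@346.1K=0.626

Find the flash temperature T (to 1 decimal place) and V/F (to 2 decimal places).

Adiabatic flash: solve Rachford–Rice at each trial T, then check hF = ψ·hV(T) + (1−ψ)·hL(T).
  T = 313.2 K: K = (1.709, 0.436), RR gives ψ = 0.149, H_out = 4.649 kJ/mol
  T = 346.1 K: K = (2.758, 0.626), RR gives ψ = 1.000, H_out = 35.311 kJ/mol
  T = 329.6 K: K = (2.196, 0.527), RR gives ψ = 0.609, H_out = 21.580 kJ/mol
  T = 321.4 K: K = (1.943, 0.480), RR gives ψ = 0.402, H_out = 13.977 kJ/mol
  T = 317.3 K: K = (1.824, 0.458), RR gives ψ = 0.285, H_out = 9.634 kJ/mol
  T = 315.2 K: K = (1.764, 0.447), RR gives ψ = 0.218, H_out = 7.180 kJ/mol
Linear interpolation between T = 313.2 (H_out = 4.649) and T = 315.2 (H_out = 7.180) on hF = 6.975 gives T ≈ 315.0 K, at which ψ = 0.21.

T = 315.0 K, V/F = 0.21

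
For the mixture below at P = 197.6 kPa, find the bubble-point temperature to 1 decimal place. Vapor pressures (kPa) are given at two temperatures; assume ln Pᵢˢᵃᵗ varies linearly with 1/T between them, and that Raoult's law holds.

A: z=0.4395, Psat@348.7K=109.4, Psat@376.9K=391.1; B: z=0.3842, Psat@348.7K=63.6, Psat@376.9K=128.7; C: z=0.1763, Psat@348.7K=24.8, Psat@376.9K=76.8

Bubble-point temperature: ΣzᵢPᵢˢᵃᵗ(T) = P. Interpolate ln Pᵢˢᵃᵗ = aᵢ + bᵢ/T.
  T = 348.7 K: ΣzᵢPᵢˢᵃᵗ = 76.89 kPa
  T = 376.9 K: ΣzᵢPᵢˢᵃᵗ = 234.87 kPa
  T = 362.8 K: ΣzᵢPᵢˢᵃᵗ = 136.29 kPa
  T = 369.9 K: ΣzᵢPᵢˢᵃᵗ = 179.90 kPa
  T = 373.4 K: ΣzᵢPᵢˢᵃᵗ = 205.74 kPa
  T = 371.6 K: ΣzᵢPᵢˢᵃᵗ = 192.06 kPa
Interpolating between 371.6 K and 373.4 K gives T ≈ 372.3 K.

T = 372.3 K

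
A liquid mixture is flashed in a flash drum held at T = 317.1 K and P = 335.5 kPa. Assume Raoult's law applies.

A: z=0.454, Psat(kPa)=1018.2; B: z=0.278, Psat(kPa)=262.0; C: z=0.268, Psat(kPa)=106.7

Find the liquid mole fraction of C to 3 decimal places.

Raoult's law: Kᵢ = Pᵢˢᵃᵗ/P = Pᵢˢᵃᵗ/335.5.
  K_A = 1018.2/335.5 = 3.03487, K_B = 262.0/335.5 = 0.78092, K_C = 106.7/335.5 = 0.31803
Newton iteration, β⁰ = 0.54:
  β = 0.540: g = 0.0818, g' = -0.756 → β = 0.648
Converged at β = 0.648.
Compositions from xᵢ = zᵢ/(1+β(Kᵢ−1)), yᵢ = Kᵢxᵢ:
  A: x = 0.196, y = 0.594
  B: x = 0.324, y = 0.253
  C: x = 0.480, y = 0.153

x_C = 0.480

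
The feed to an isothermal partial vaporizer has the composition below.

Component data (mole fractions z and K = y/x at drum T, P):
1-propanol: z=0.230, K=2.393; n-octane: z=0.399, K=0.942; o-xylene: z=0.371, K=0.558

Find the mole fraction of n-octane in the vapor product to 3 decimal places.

Let β = V/F and solve Σ zᵢ(Kᵢ−1)/(1+β(Kᵢ−1)) = 0.
g(0) = ΣzᵢKᵢ − 1 = 0.133 and g(1) = 1 − Σzᵢ/Kᵢ = -0.185, so a root lies in (0, 1).
Iterate (Newton) starting at β = 0.37:
  β = 0.370: g = -0.0083, g' = -0.299 → β = 0.342
  β = 0.342: g = 0.0001, g' = -0.307 → β = 0.343
Converged at β = 0.343.
Compositions from xᵢ = zᵢ/(1+β(Kᵢ−1)), yᵢ = Kᵢxᵢ:
  1-propanol: x = 0.156, y = 0.373
  n-octane: x = 0.407, y = 0.383
  o-xylene: x = 0.437, y = 0.244

y_n-octane = 0.383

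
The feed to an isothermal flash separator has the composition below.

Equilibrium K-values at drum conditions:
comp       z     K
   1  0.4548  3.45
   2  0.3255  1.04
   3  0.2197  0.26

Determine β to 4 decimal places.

Iterate (Newton) starting at β = 0.5:
  β = 0.5000: g = 0.25550, g' = -0.8551 → β = 0.7988
  β = 0.7988: g = -0.00819, g' = -1.0323 → β = 0.7909
  β = 0.7909: g = -0.00006, g' = -1.0162 → β = 0.7908
Converged at β = 0.7908.

β = 0.7908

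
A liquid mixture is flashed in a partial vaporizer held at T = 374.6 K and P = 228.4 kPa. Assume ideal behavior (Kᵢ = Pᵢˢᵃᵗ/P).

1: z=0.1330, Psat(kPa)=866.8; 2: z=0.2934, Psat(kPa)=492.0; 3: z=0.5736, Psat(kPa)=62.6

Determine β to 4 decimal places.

β = 0.2244

Raoult's law: Kᵢ = Pᵢˢᵃᵗ/P = Pᵢˢᵃᵗ/228.4.
  K_1 = 866.8/228.4 = 3.795096, K_2 = 492.0/228.4 = 2.154116, K_3 = 62.6/228.4 = 0.274081
Material balance + equilibrium reduce to Σ zᵢ(Kᵢ−1)/(1+β(Kᵢ−1)) = 0.
g(0) = ΣzᵢKᵢ − 1 = 0.2940 and g(1) = 1 − Σzᵢ/Kᵢ = -1.2641, so a root lies in (0, 1).
Newton iteration, β⁰ = 0.47:
  β = 0.4700: g = -0.25181, g' = -1.0548 → β = 0.2313
  β = 0.2313: g = -0.00732, g' = -1.0633 → β = 0.2244
Converged at β = 0.2244.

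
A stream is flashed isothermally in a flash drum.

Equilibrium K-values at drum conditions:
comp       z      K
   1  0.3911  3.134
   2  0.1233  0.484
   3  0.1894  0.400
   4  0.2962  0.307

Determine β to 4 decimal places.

Material balance + equilibrium reduce to Σ zᵢ(Kᵢ−1)/(1+β(Kᵢ−1)) = 0.
Check two-phase: ΣzᵢKᵢ = 1.4521 > 1 and Σzᵢ/Kᵢ = 1.8179 > 1, so g(0) = 0.4521 > 0 and g(1) = -0.8179 < 0.
Iterate (Newton) starting at β = 0.5:
  β = 0.5000: g = -0.15841, g' = -0.9487 → β = 0.3330
  β = 0.3330: g = 0.00219, g' = -1.0034 → β = 0.3352
Converged at β = 0.3352.

β = 0.3352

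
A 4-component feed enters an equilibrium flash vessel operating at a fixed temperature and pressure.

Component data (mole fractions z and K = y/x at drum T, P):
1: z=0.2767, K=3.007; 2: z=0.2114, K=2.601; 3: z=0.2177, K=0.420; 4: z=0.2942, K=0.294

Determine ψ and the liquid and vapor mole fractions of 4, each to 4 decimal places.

Rachford–Rice: g(ψ) = Σ zᵢ(Kᵢ−1)/(1+ψ(Kᵢ−1)) = 0.
Check two-phase: ΣzᵢKᵢ = 1.5598 > 1 and Σzᵢ/Kᵢ = 1.6923 > 1, so g(0) = 0.5598 > 0 and g(1) = -0.6923 < 0.
Iterate (Newton) starting at ψ = 0.47:
  ψ = 0.4700: g = -0.00554, g' = -0.9384 → ψ = 0.4641
Converged at ψ = 0.4641.
Compositions from xᵢ = zᵢ/(1+ψ(Kᵢ−1)), yᵢ = Kᵢxᵢ:
  1: x = 0.1433, y = 0.4308
  2: x = 0.1213, y = 0.3155
  3: x = 0.2979, y = 0.1251
  4: x = 0.4376, y = 0.1286

ψ = 0.4641, x_4 = 0.4376, y_4 = 0.1286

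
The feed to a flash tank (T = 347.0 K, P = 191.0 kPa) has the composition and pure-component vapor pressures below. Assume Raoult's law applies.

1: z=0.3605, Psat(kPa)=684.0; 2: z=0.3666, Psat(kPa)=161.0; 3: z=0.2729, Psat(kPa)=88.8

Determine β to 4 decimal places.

Raoult's law: Kᵢ = Pᵢˢᵃᵗ/P = Pᵢˢᵃᵗ/191.0.
  K_1 = 684.0/191.0 = 3.581152, K_2 = 161.0/191.0 = 0.842932, K_3 = 88.8/191.0 = 0.464921
Material balance + equilibrium reduce to Σ zᵢ(Kᵢ−1)/(1+β(Kᵢ−1)) = 0.
g(0) = ΣzᵢKᵢ − 1 = 0.7269 and g(1) = 1 − Σzᵢ/Kᵢ = -0.1226, so a root lies in (0, 1).
Iterate (Newton) starting at β = 0.4:
  β = 0.4000: g = 0.21059, g' = -0.7182 → β = 0.6932
  β = 0.6932: g = 0.03685, g' = -0.5175 → β = 0.7644
  β = 0.7644: g = 0.00044, g' = -0.5071 → β = 0.7653
Converged at β = 0.7653.

β = 0.7653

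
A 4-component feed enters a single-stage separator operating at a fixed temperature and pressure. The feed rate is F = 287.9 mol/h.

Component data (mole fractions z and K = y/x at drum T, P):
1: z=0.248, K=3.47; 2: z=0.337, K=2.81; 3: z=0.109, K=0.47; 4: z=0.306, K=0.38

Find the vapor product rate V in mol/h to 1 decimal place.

Material balance + equilibrium reduce to Σ zᵢ(Kᵢ−1)/(1+β(Kᵢ−1)) = 0.
Feasibility: ΣzᵢKᵢ = 1.975, Σzᵢ/Kᵢ = 1.229 — both > 1, two phases present.
Newton–Raphson from β = 0.5:
  β = 0.500: g = 0.2407, g' = -0.911 → β = 0.764
  β = 0.764: g = 0.0104, g' = -0.887 → β = 0.776
Converged at β = 0.776.
Then V = β·F = 0.7759·287.9 = 223.4 mol/h and L = F − V = 64.5 mol/h.

V = 223.4 mol/h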